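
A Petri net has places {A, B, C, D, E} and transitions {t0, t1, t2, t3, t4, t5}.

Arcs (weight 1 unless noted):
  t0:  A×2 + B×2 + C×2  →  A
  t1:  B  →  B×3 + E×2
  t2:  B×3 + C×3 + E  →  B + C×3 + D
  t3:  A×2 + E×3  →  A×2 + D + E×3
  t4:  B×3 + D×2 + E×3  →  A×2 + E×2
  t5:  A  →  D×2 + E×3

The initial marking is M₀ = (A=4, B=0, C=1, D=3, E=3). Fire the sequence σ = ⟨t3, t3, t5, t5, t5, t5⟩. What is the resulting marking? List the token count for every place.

step 1: fire t3:  (A=4, B=0, C=1, D=3, E=3) → (A=4, B=0, C=1, D=4, E=3)
step 2: fire t3:  (A=4, B=0, C=1, D=4, E=3) → (A=4, B=0, C=1, D=5, E=3)
step 3: fire t5:  (A=4, B=0, C=1, D=5, E=3) → (A=3, B=0, C=1, D=7, E=6)
step 4: fire t5:  (A=3, B=0, C=1, D=7, E=6) → (A=2, B=0, C=1, D=9, E=9)
step 5: fire t5:  (A=2, B=0, C=1, D=9, E=9) → (A=1, B=0, C=1, D=11, E=12)
step 6: fire t5:  (A=1, B=0, C=1, D=11, E=12) → (A=0, B=0, C=1, D=13, E=15)

(A=0, B=0, C=1, D=13, E=15)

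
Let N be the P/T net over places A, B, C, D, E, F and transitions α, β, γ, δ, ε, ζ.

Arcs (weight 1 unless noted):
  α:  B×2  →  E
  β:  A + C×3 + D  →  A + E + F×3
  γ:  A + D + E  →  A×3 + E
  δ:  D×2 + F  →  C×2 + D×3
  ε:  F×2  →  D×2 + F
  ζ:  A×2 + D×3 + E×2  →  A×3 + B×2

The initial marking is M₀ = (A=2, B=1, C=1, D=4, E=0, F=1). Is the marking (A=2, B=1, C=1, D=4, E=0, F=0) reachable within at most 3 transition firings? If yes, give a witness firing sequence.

NO — not reachable within 3 firings

depth 0: 1 marking
depth 1: 2 markings reached so far
depth 2: 3 markings reached so far
depth 3: 6 markings reached so far
target is not among the 6 markings reachable within 3 steps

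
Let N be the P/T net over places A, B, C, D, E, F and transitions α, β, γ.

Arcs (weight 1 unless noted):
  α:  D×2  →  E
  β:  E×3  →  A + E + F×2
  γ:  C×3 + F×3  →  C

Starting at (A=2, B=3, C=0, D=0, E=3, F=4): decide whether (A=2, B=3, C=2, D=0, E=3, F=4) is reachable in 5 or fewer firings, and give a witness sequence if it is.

depth 0: 1 marking
depth 1: 2 markings reached so far
depth 2: 2 markings reached so far
(frontier empty at depth 2; search complete)
target is not among the 2 markings reachable within 5 steps

NO — not reachable within 5 firings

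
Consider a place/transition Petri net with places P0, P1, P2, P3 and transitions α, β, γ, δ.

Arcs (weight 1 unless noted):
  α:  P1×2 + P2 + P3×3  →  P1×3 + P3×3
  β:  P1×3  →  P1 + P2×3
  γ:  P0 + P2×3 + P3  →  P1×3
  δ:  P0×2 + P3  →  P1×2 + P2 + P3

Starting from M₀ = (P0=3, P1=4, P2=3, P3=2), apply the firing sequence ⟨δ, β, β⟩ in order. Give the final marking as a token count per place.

(P0=1, P1=2, P2=10, P3=2)

step 1: fire δ:  (P0=3, P1=4, P2=3, P3=2) → (P0=1, P1=6, P2=4, P3=2)
step 2: fire β:  (P0=1, P1=6, P2=4, P3=2) → (P0=1, P1=4, P2=7, P3=2)
step 3: fire β:  (P0=1, P1=4, P2=7, P3=2) → (P0=1, P1=2, P2=10, P3=2)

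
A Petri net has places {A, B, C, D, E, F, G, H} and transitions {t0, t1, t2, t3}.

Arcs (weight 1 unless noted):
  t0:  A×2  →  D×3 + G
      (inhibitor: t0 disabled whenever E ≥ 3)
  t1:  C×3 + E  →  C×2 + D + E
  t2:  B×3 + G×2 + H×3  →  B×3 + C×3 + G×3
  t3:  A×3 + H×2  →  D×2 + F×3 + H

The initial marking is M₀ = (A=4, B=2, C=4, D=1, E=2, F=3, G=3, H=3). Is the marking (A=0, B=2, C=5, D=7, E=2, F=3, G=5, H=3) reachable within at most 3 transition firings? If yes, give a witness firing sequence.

NO — not reachable within 3 firings

depth 0: 1 marking
depth 1: 4 markings reached so far
depth 2: 8 markings reached so far
depth 3: 11 markings reached so far
target is not among the 11 markings reachable within 3 steps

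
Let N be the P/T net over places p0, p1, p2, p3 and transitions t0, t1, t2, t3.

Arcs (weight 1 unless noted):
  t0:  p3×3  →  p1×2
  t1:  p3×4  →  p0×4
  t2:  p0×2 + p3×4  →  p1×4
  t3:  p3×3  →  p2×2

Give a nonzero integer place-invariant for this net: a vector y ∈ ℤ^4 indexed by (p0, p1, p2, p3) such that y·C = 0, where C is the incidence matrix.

y = (p0:2, p1:3, p2:3, p3:2)

Incidence matrix C (rows=places, cols=transitions):
       t0   t1   t2   t3
   p0   0    4   -2    0
   p1   2    0    4    0
   p2   0    0    0    2
   p3  -3   -4   -4   -3

Candidate y = [2, 3, 3, 2]; check y·C column-wise:
  col t0: 2·0 + 3·2 + 3·0 + 2·-3 = 0
  col t1: 2·4 + 3·0 + 3·0 + 2·-4 = 0
  col t2: 2·-2 + 3·4 + 3·0 + 2·-4 = 0
  col t3: 2·0 + 3·0 + 3·2 + 2·-3 = 0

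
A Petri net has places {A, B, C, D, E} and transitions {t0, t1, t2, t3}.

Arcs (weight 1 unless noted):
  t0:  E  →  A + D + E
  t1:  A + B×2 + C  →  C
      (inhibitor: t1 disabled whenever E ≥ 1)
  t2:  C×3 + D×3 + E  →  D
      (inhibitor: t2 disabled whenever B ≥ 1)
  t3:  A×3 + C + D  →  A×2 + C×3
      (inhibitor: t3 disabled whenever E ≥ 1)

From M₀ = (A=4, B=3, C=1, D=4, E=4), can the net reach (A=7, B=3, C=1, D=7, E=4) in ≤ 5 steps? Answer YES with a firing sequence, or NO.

step 1: fire t0:  (A=4, B=3, C=1, D=4, E=4) → (A=5, B=3, C=1, D=5, E=4)
step 2: fire t0:  (A=5, B=3, C=1, D=5, E=4) → (A=6, B=3, C=1, D=6, E=4)
step 3: fire t0:  (A=6, B=3, C=1, D=6, E=4) → (A=7, B=3, C=1, D=7, E=4)

YES — reachable via ⟨t0, t0, t0⟩ (3 firings)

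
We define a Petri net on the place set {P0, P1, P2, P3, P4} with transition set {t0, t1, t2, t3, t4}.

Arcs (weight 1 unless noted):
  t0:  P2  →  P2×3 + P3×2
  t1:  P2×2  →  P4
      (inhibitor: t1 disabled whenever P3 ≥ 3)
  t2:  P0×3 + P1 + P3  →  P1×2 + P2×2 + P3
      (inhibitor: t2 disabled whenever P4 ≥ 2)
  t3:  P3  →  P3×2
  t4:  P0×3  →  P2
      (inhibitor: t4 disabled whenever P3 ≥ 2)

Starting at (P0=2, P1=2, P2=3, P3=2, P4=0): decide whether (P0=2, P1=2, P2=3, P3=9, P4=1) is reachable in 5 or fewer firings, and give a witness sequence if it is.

depth 0: 1 marking
depth 1: 4 markings reached so far
depth 2: 9 markings reached so far
depth 3: 16 markings reached so far
depth 4: 25 markings reached so far
depth 5: 36 markings reached so far
target is not among the 36 markings reachable within 5 steps

NO — not reachable within 5 firings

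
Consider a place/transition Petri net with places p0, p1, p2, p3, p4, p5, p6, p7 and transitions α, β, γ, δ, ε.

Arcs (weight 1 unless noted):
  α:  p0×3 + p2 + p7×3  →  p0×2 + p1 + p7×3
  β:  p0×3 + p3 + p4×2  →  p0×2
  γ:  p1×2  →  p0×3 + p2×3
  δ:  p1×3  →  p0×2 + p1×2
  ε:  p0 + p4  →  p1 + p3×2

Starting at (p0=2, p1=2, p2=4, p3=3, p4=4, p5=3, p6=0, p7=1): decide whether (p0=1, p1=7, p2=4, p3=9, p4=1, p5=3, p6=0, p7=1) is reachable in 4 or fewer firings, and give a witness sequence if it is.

depth 0: 1 marking
depth 1: 3 markings reached so far
depth 2: 7 markings reached so far
depth 3: 13 markings reached so far
depth 4: 21 markings reached so far
target is not among the 21 markings reachable within 4 steps

NO — not reachable within 4 firings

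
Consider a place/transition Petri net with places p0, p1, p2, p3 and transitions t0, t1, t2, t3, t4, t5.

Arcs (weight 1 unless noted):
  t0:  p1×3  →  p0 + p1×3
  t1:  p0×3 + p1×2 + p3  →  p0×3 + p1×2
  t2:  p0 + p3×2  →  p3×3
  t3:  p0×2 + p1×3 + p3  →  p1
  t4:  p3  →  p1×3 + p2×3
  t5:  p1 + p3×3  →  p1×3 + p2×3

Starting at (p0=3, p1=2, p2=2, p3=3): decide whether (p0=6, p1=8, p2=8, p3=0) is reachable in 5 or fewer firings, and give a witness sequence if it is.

NO — not reachable within 5 firings

depth 0: 1 marking
depth 1: 5 markings reached so far
depth 2: 15 markings reached so far
depth 3: 38 markings reached so far
depth 4: 68 markings reached so far
depth 5: 107 markings reached so far
target is not among the 107 markings reachable within 5 steps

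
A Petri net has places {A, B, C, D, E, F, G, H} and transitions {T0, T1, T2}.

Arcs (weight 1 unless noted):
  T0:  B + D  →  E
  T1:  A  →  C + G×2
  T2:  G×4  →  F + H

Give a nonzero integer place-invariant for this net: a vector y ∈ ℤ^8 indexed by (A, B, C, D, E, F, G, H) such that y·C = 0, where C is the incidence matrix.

Incidence matrix C (rows=places, cols=transitions):
       T0   T1   T2
    A   0   -1    0
    B  -1    0    0
    C   0    1    0
    D  -1    0    0
    E   1    0    0
    F   0    0    1
    G   0    2   -4
    H   0    0    1

Candidate y = [1, 0, 1, 0, 0, 0, 0, 0]; check y·C column-wise:
  col T0: 1·0 + 0·-1 + 1·0 + 0·-1 + 0·1 = 0
  col T1: 1·-1 + 1·1 + 0·2 = 0
  col T2: 1·0 + 1·0 + 0·1 + 0·-4 + 0·1 = 0

y = (A:1, B:0, C:1, D:0, E:0, F:0, G:0, H:0)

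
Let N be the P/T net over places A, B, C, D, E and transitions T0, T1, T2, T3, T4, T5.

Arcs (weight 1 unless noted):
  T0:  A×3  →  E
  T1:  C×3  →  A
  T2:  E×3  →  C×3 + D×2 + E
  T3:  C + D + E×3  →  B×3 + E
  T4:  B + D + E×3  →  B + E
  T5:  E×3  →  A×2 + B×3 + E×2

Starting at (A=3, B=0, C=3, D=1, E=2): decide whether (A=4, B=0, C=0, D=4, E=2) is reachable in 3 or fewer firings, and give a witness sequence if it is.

depth 0: 1 marking
depth 1: 3 markings reached so far
depth 2: 7 markings reached so far
depth 3: 9 markings reached so far
target is not among the 9 markings reachable within 3 steps

NO — not reachable within 3 firings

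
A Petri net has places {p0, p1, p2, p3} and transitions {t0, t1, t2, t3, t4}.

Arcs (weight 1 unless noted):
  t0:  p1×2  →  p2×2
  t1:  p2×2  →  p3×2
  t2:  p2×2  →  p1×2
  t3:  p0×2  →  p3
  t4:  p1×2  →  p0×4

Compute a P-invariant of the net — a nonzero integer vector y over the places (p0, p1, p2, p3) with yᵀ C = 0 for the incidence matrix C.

y = (p0:1, p1:2, p2:2, p3:2)

Incidence matrix C (rows=places, cols=transitions):
       t0   t1   t2   t3   t4
   p0   0    0    0   -2    4
   p1  -2    0    2    0   -2
   p2   2   -2   -2    0    0
   p3   0    2    0    1    0

Candidate y = [1, 2, 2, 2]; check y·C column-wise:
  col t0: 1·0 + 2·-2 + 2·2 + 2·0 = 0
  col t1: 1·0 + 2·0 + 2·-2 + 2·2 = 0
  col t2: 1·0 + 2·2 + 2·-2 + 2·0 = 0
  col t3: 1·-2 + 2·0 + 2·0 + 2·1 = 0
  col t4: 1·4 + 2·-2 + 2·0 + 2·0 = 0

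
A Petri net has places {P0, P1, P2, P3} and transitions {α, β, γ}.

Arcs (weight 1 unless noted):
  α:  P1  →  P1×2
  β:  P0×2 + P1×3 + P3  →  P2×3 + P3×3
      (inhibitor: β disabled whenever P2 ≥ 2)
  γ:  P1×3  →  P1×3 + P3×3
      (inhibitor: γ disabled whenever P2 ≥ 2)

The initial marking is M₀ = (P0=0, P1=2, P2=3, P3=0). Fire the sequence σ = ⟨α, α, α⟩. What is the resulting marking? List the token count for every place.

step 1: fire α:  (P0=0, P1=2, P2=3, P3=0) → (P0=0, P1=3, P2=3, P3=0)
step 2: fire α:  (P0=0, P1=3, P2=3, P3=0) → (P0=0, P1=4, P2=3, P3=0)
step 3: fire α:  (P0=0, P1=4, P2=3, P3=0) → (P0=0, P1=5, P2=3, P3=0)

(P0=0, P1=5, P2=3, P3=0)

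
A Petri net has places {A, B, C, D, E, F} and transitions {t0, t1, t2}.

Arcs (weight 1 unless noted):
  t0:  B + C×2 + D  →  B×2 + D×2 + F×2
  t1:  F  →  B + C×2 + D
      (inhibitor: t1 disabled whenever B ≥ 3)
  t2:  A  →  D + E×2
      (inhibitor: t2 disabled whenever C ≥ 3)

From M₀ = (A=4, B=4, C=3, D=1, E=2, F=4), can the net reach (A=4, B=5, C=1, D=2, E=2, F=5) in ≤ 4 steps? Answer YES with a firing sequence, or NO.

NO — not reachable within 4 firings

depth 0: 1 marking
depth 1: 2 markings reached so far
depth 2: 3 markings reached so far
depth 3: 4 markings reached so far
depth 4: 5 markings reached so far
target is not among the 5 markings reachable within 4 steps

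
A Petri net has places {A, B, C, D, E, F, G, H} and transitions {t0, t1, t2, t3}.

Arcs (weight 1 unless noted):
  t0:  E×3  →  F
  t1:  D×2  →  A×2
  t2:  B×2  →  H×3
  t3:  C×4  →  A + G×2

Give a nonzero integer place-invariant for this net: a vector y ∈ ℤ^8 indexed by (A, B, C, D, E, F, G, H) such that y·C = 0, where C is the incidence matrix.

y = (A:4, B:0, C:1, D:4, E:0, F:0, G:0, H:0)

Incidence matrix C (rows=places, cols=transitions):
       t0   t1   t2   t3
    A   0    2    0    1
    B   0    0   -2    0
    C   0    0    0   -4
    D   0   -2    0    0
    E  -3    0    0    0
    F   1    0    0    0
    G   0    0    0    2
    H   0    0    3    0

Candidate y = [4, 0, 1, 4, 0, 0, 0, 0]; check y·C column-wise:
  col t0: 4·0 + 1·0 + 4·0 + 0·-3 + 0·1 = 0
  col t1: 4·2 + 1·0 + 4·-2 = 0
  col t2: 4·0 + 0·-2 + 1·0 + 4·0 + 0·3 = 0
  col t3: 4·1 + 1·-4 + 4·0 + 0·2 = 0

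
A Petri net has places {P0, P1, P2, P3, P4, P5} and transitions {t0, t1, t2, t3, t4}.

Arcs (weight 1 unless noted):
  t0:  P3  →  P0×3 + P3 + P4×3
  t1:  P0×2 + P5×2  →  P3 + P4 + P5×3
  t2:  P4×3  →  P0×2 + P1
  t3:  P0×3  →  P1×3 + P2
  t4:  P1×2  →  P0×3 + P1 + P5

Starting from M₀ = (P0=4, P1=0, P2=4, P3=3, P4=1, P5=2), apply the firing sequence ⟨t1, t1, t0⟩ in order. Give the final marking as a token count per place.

step 1: fire t1:  (P0=4, P1=0, P2=4, P3=3, P4=1, P5=2) → (P0=2, P1=0, P2=4, P3=4, P4=2, P5=3)
step 2: fire t1:  (P0=2, P1=0, P2=4, P3=4, P4=2, P5=3) → (P0=0, P1=0, P2=4, P3=5, P4=3, P5=4)
step 3: fire t0:  (P0=0, P1=0, P2=4, P3=5, P4=3, P5=4) → (P0=3, P1=0, P2=4, P3=5, P4=6, P5=4)

(P0=3, P1=0, P2=4, P3=5, P4=6, P5=4)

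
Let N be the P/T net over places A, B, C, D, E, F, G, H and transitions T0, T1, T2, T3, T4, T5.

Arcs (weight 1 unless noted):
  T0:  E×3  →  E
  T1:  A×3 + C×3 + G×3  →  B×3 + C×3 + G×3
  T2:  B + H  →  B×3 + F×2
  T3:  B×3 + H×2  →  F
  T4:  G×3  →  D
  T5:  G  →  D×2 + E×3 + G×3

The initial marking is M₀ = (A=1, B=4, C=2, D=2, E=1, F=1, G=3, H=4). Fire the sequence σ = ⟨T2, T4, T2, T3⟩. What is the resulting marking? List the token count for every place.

step 1: fire T2:  (A=1, B=4, C=2, D=2, E=1, F=1, G=3, H=4) → (A=1, B=6, C=2, D=2, E=1, F=3, G=3, H=3)
step 2: fire T4:  (A=1, B=6, C=2, D=2, E=1, F=3, G=3, H=3) → (A=1, B=6, C=2, D=3, E=1, F=3, G=0, H=3)
step 3: fire T2:  (A=1, B=6, C=2, D=3, E=1, F=3, G=0, H=3) → (A=1, B=8, C=2, D=3, E=1, F=5, G=0, H=2)
step 4: fire T3:  (A=1, B=8, C=2, D=3, E=1, F=5, G=0, H=2) → (A=1, B=5, C=2, D=3, E=1, F=6, G=0, H=0)

(A=1, B=5, C=2, D=3, E=1, F=6, G=0, H=0)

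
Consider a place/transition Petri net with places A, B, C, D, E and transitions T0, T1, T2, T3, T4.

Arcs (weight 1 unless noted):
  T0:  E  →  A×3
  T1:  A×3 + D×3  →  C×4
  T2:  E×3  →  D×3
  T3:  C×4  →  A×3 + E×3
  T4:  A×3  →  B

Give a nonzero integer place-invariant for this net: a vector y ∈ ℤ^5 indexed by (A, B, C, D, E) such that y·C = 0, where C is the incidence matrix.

Incidence matrix C (rows=places, cols=transitions):
       T0   T1   T2   T3   T4
    A   3   -3    0    3   -3
    B   0    0    0    0    1
    C   0    4    0   -4    0
    D   0   -3    3    0    0
    E  -1    0   -3    3    0

Candidate y = [1, 3, 3, 3, 3]; check y·C column-wise:
  col T0: 1·3 + 3·0 + 3·0 + 3·0 + 3·-1 = 0
  col T1: 1·-3 + 3·0 + 3·4 + 3·-3 + 3·0 = 0
  col T2: 1·0 + 3·0 + 3·0 + 3·3 + 3·-3 = 0
  col T3: 1·3 + 3·0 + 3·-4 + 3·0 + 3·3 = 0
  col T4: 1·-3 + 3·1 + 3·0 + 3·0 + 3·0 = 0

y = (A:1, B:3, C:3, D:3, E:3)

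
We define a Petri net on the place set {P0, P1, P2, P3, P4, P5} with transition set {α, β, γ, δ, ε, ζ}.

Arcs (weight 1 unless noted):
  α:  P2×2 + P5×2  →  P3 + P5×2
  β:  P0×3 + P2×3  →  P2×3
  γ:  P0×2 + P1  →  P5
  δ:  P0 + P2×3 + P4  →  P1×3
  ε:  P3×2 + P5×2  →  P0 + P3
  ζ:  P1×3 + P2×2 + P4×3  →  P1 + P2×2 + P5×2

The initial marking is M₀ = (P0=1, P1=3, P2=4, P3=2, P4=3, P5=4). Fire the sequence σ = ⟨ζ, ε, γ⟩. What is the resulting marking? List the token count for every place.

(P0=0, P1=0, P2=4, P3=1, P4=0, P5=5)

step 1: fire ζ:  (P0=1, P1=3, P2=4, P3=2, P4=3, P5=4) → (P0=1, P1=1, P2=4, P3=2, P4=0, P5=6)
step 2: fire ε:  (P0=1, P1=1, P2=4, P3=2, P4=0, P5=6) → (P0=2, P1=1, P2=4, P3=1, P4=0, P5=4)
step 3: fire γ:  (P0=2, P1=1, P2=4, P3=1, P4=0, P5=4) → (P0=0, P1=0, P2=4, P3=1, P4=0, P5=5)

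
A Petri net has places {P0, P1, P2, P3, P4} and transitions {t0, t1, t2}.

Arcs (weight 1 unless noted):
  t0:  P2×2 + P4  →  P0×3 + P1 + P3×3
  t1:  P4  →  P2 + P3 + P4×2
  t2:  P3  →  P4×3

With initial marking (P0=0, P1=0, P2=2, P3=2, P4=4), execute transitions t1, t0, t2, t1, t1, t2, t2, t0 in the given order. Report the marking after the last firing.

step 1: fire t1:  (P0=0, P1=0, P2=2, P3=2, P4=4) → (P0=0, P1=0, P2=3, P3=3, P4=5)
step 2: fire t0:  (P0=0, P1=0, P2=3, P3=3, P4=5) → (P0=3, P1=1, P2=1, P3=6, P4=4)
step 3: fire t2:  (P0=3, P1=1, P2=1, P3=6, P4=4) → (P0=3, P1=1, P2=1, P3=5, P4=7)
step 4: fire t1:  (P0=3, P1=1, P2=1, P3=5, P4=7) → (P0=3, P1=1, P2=2, P3=6, P4=8)
step 5: fire t1:  (P0=3, P1=1, P2=2, P3=6, P4=8) → (P0=3, P1=1, P2=3, P3=7, P4=9)
step 6: fire t2:  (P0=3, P1=1, P2=3, P3=7, P4=9) → (P0=3, P1=1, P2=3, P3=6, P4=12)
step 7: fire t2:  (P0=3, P1=1, P2=3, P3=6, P4=12) → (P0=3, P1=1, P2=3, P3=5, P4=15)
step 8: fire t0:  (P0=3, P1=1, P2=3, P3=5, P4=15) → (P0=6, P1=2, P2=1, P3=8, P4=14)

(P0=6, P1=2, P2=1, P3=8, P4=14)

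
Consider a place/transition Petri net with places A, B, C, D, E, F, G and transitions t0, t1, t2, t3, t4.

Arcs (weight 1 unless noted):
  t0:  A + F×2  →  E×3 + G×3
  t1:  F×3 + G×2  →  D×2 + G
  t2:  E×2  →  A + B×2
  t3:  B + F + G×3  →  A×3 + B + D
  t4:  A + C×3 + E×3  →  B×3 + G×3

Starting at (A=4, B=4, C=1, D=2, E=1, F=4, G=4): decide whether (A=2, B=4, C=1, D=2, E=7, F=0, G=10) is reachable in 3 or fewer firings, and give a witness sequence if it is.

YES — reachable via ⟨t0, t0⟩ (2 firings)

step 1: fire t0:  (A=4, B=4, C=1, D=2, E=1, F=4, G=4) → (A=3, B=4, C=1, D=2, E=4, F=2, G=7)
step 2: fire t0:  (A=3, B=4, C=1, D=2, E=4, F=2, G=7) → (A=2, B=4, C=1, D=2, E=7, F=0, G=10)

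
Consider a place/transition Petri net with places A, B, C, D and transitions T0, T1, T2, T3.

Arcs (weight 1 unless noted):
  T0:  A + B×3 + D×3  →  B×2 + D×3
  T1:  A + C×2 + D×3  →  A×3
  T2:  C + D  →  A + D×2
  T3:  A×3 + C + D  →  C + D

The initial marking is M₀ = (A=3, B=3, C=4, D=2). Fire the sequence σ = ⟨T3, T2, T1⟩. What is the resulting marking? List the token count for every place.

(A=3, B=3, C=1, D=0)

step 1: fire T3:  (A=3, B=3, C=4, D=2) → (A=0, B=3, C=4, D=2)
step 2: fire T2:  (A=0, B=3, C=4, D=2) → (A=1, B=3, C=3, D=3)
step 3: fire T1:  (A=1, B=3, C=3, D=3) → (A=3, B=3, C=1, D=0)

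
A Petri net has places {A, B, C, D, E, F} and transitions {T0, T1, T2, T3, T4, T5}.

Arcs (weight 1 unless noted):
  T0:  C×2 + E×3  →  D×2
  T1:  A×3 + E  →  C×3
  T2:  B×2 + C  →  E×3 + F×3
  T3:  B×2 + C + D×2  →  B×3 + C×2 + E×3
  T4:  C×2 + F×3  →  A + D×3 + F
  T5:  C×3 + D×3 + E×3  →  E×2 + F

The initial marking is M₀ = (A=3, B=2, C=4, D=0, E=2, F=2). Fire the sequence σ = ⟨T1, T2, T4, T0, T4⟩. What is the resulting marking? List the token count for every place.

step 1: fire T1:  (A=3, B=2, C=4, D=0, E=2, F=2) → (A=0, B=2, C=7, D=0, E=1, F=2)
step 2: fire T2:  (A=0, B=2, C=7, D=0, E=1, F=2) → (A=0, B=0, C=6, D=0, E=4, F=5)
step 3: fire T4:  (A=0, B=0, C=6, D=0, E=4, F=5) → (A=1, B=0, C=4, D=3, E=4, F=3)
step 4: fire T0:  (A=1, B=0, C=4, D=3, E=4, F=3) → (A=1, B=0, C=2, D=5, E=1, F=3)
step 5: fire T4:  (A=1, B=0, C=2, D=5, E=1, F=3) → (A=2, B=0, C=0, D=8, E=1, F=1)

(A=2, B=0, C=0, D=8, E=1, F=1)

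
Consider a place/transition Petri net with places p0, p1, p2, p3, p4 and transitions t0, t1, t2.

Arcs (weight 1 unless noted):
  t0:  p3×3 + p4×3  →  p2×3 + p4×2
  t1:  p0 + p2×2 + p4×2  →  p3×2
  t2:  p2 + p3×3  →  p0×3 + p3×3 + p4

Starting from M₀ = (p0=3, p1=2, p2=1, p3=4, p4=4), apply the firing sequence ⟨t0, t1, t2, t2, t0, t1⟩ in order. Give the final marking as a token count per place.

step 1: fire t0:  (p0=3, p1=2, p2=1, p3=4, p4=4) → (p0=3, p1=2, p2=4, p3=1, p4=3)
step 2: fire t1:  (p0=3, p1=2, p2=4, p3=1, p4=3) → (p0=2, p1=2, p2=2, p3=3, p4=1)
step 3: fire t2:  (p0=2, p1=2, p2=2, p3=3, p4=1) → (p0=5, p1=2, p2=1, p3=3, p4=2)
step 4: fire t2:  (p0=5, p1=2, p2=1, p3=3, p4=2) → (p0=8, p1=2, p2=0, p3=3, p4=3)
step 5: fire t0:  (p0=8, p1=2, p2=0, p3=3, p4=3) → (p0=8, p1=2, p2=3, p3=0, p4=2)
step 6: fire t1:  (p0=8, p1=2, p2=3, p3=0, p4=2) → (p0=7, p1=2, p2=1, p3=2, p4=0)

(p0=7, p1=2, p2=1, p3=2, p4=0)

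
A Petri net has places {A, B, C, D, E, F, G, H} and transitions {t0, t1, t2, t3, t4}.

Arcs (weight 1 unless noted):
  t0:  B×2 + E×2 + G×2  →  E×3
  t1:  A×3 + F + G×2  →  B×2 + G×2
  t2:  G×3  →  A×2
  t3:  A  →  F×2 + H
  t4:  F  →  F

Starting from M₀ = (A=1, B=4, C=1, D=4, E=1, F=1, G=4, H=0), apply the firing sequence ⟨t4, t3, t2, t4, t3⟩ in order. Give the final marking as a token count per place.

(A=1, B=4, C=1, D=4, E=1, F=5, G=1, H=2)

step 1: fire t4:  (A=1, B=4, C=1, D=4, E=1, F=1, G=4, H=0) → (A=1, B=4, C=1, D=4, E=1, F=1, G=4, H=0)
step 2: fire t3:  (A=1, B=4, C=1, D=4, E=1, F=1, G=4, H=0) → (A=0, B=4, C=1, D=4, E=1, F=3, G=4, H=1)
step 3: fire t2:  (A=0, B=4, C=1, D=4, E=1, F=3, G=4, H=1) → (A=2, B=4, C=1, D=4, E=1, F=3, G=1, H=1)
step 4: fire t4:  (A=2, B=4, C=1, D=4, E=1, F=3, G=1, H=1) → (A=2, B=4, C=1, D=4, E=1, F=3, G=1, H=1)
step 5: fire t3:  (A=2, B=4, C=1, D=4, E=1, F=3, G=1, H=1) → (A=1, B=4, C=1, D=4, E=1, F=5, G=1, H=2)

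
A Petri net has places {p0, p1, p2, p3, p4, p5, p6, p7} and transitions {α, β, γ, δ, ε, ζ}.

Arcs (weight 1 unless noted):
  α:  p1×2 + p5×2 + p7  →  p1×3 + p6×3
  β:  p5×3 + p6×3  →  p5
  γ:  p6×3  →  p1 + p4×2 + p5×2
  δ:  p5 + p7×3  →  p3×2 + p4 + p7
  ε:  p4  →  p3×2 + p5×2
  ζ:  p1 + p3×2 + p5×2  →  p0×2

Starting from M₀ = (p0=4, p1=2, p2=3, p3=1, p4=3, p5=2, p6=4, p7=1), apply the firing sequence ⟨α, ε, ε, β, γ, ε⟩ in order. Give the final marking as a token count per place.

step 1: fire α:  (p0=4, p1=2, p2=3, p3=1, p4=3, p5=2, p6=4, p7=1) → (p0=4, p1=3, p2=3, p3=1, p4=3, p5=0, p6=7, p7=0)
step 2: fire ε:  (p0=4, p1=3, p2=3, p3=1, p4=3, p5=0, p6=7, p7=0) → (p0=4, p1=3, p2=3, p3=3, p4=2, p5=2, p6=7, p7=0)
step 3: fire ε:  (p0=4, p1=3, p2=3, p3=3, p4=2, p5=2, p6=7, p7=0) → (p0=4, p1=3, p2=3, p3=5, p4=1, p5=4, p6=7, p7=0)
step 4: fire β:  (p0=4, p1=3, p2=3, p3=5, p4=1, p5=4, p6=7, p7=0) → (p0=4, p1=3, p2=3, p3=5, p4=1, p5=2, p6=4, p7=0)
step 5: fire γ:  (p0=4, p1=3, p2=3, p3=5, p4=1, p5=2, p6=4, p7=0) → (p0=4, p1=4, p2=3, p3=5, p4=3, p5=4, p6=1, p7=0)
step 6: fire ε:  (p0=4, p1=4, p2=3, p3=5, p4=3, p5=4, p6=1, p7=0) → (p0=4, p1=4, p2=3, p3=7, p4=2, p5=6, p6=1, p7=0)

(p0=4, p1=4, p2=3, p3=7, p4=2, p5=6, p6=1, p7=0)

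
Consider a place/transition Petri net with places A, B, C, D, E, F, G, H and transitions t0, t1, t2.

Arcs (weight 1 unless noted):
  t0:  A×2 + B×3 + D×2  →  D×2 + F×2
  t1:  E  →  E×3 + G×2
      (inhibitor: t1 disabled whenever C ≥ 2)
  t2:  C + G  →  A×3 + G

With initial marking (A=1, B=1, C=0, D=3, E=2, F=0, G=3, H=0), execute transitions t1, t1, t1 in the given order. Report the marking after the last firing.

(A=1, B=1, C=0, D=3, E=8, F=0, G=9, H=0)

step 1: fire t1:  (A=1, B=1, C=0, D=3, E=2, F=0, G=3, H=0) → (A=1, B=1, C=0, D=3, E=4, F=0, G=5, H=0)
step 2: fire t1:  (A=1, B=1, C=0, D=3, E=4, F=0, G=5, H=0) → (A=1, B=1, C=0, D=3, E=6, F=0, G=7, H=0)
step 3: fire t1:  (A=1, B=1, C=0, D=3, E=6, F=0, G=7, H=0) → (A=1, B=1, C=0, D=3, E=8, F=0, G=9, H=0)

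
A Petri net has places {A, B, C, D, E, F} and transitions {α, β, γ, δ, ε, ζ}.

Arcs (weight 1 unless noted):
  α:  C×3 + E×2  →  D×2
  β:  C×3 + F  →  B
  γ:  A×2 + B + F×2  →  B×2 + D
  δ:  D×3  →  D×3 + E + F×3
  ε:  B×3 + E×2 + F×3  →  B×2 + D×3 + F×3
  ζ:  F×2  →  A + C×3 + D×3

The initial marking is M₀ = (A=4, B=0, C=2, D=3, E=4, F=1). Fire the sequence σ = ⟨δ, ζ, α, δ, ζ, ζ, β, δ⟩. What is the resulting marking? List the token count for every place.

step 1: fire δ:  (A=4, B=0, C=2, D=3, E=4, F=1) → (A=4, B=0, C=2, D=3, E=5, F=4)
step 2: fire ζ:  (A=4, B=0, C=2, D=3, E=5, F=4) → (A=5, B=0, C=5, D=6, E=5, F=2)
step 3: fire α:  (A=5, B=0, C=5, D=6, E=5, F=2) → (A=5, B=0, C=2, D=8, E=3, F=2)
step 4: fire δ:  (A=5, B=0, C=2, D=8, E=3, F=2) → (A=5, B=0, C=2, D=8, E=4, F=5)
step 5: fire ζ:  (A=5, B=0, C=2, D=8, E=4, F=5) → (A=6, B=0, C=5, D=11, E=4, F=3)
step 6: fire ζ:  (A=6, B=0, C=5, D=11, E=4, F=3) → (A=7, B=0, C=8, D=14, E=4, F=1)
step 7: fire β:  (A=7, B=0, C=8, D=14, E=4, F=1) → (A=7, B=1, C=5, D=14, E=4, F=0)
step 8: fire δ:  (A=7, B=1, C=5, D=14, E=4, F=0) → (A=7, B=1, C=5, D=14, E=5, F=3)

(A=7, B=1, C=5, D=14, E=5, F=3)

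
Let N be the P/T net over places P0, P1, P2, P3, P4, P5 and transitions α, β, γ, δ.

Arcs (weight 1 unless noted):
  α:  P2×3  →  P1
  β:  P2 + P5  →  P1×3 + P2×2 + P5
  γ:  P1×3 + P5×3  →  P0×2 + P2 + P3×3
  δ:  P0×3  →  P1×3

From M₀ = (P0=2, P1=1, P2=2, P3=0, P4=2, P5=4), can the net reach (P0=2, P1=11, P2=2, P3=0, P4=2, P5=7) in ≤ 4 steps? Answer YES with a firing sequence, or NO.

NO — not reachable within 4 firings

depth 0: 1 marking
depth 1: 2 markings reached so far
depth 2: 5 markings reached so far
depth 3: 10 markings reached so far
depth 4: 16 markings reached so far
target is not among the 16 markings reachable within 4 steps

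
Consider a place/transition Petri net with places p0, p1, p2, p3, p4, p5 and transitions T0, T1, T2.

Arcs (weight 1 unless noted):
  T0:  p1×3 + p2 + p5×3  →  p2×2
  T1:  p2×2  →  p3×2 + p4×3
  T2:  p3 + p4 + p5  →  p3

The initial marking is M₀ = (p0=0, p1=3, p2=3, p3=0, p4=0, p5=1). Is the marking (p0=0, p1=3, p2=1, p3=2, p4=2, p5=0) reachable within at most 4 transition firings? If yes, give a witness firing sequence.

YES — reachable via ⟨T1, T2⟩ (2 firings)

step 1: fire T1:  (p0=0, p1=3, p2=3, p3=0, p4=0, p5=1) → (p0=0, p1=3, p2=1, p3=2, p4=3, p5=1)
step 2: fire T2:  (p0=0, p1=3, p2=1, p3=2, p4=3, p5=1) → (p0=0, p1=3, p2=1, p3=2, p4=2, p5=0)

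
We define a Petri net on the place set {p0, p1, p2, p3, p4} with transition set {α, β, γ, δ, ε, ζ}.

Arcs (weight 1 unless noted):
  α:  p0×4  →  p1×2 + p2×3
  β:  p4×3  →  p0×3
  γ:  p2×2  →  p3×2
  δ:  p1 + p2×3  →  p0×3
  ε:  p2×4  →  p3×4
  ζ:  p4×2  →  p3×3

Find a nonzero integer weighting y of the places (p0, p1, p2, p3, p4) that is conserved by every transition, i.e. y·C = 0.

y = (p0:3, p1:3, p2:2, p3:2, p4:3)

Incidence matrix C (rows=places, cols=transitions):
        α    β    γ    δ    ε    ζ
   p0  -4    3    0    3    0    0
   p1   2    0    0   -1    0    0
   p2   3    0   -2   -3   -4    0
   p3   0    0    2    0    4    3
   p4   0   -3    0    0    0   -2

Candidate y = [3, 3, 2, 2, 3]; check y·C column-wise:
  col α: 3·-4 + 3·2 + 2·3 + 2·0 + 3·0 = 0
  col β: 3·3 + 3·0 + 2·0 + 2·0 + 3·-3 = 0
  col γ: 3·0 + 3·0 + 2·-2 + 2·2 + 3·0 = 0
  col δ: 3·3 + 3·-1 + 2·-3 + 2·0 + 3·0 = 0
  col ε: 3·0 + 3·0 + 2·-4 + 2·4 + 3·0 = 0
  col ζ: 3·0 + 3·0 + 2·0 + 2·3 + 3·-2 = 0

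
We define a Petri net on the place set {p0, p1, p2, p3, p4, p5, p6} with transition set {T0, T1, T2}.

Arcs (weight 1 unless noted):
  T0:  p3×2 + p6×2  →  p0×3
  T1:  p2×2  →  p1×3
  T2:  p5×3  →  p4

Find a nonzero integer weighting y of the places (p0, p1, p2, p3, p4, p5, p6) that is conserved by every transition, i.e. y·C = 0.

Incidence matrix C (rows=places, cols=transitions):
       T0   T1   T2
   p0   3    0    0
   p1   0    3    0
   p2   0   -2    0
   p3  -2    0    0
   p4   0    0    1
   p5   0    0   -3
   p6  -2    0    0

Candidate y = [0, 2, 3, 0, 0, 0, 0]; check y·C column-wise:
  col T0: 0·3 + 2·0 + 3·0 + 0·-2 + 0·-2 = 0
  col T1: 2·3 + 3·-2 = 0
  col T2: 2·0 + 3·0 + 0·1 + 0·-3 = 0

y = (p0:0, p1:2, p2:3, p3:0, p4:0, p5:0, p6:0)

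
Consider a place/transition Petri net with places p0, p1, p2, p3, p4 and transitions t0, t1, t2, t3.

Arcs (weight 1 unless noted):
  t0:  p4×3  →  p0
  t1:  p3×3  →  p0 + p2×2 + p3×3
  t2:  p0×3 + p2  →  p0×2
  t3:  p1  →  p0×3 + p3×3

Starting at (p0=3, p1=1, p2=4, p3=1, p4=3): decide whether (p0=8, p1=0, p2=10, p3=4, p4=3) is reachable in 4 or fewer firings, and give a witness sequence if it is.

depth 0: 1 marking
depth 1: 4 markings reached so far
depth 2: 8 markings reached so far
depth 3: 14 markings reached so far
depth 4: 21 markings reached so far
target is not among the 21 markings reachable within 4 steps

NO — not reachable within 4 firings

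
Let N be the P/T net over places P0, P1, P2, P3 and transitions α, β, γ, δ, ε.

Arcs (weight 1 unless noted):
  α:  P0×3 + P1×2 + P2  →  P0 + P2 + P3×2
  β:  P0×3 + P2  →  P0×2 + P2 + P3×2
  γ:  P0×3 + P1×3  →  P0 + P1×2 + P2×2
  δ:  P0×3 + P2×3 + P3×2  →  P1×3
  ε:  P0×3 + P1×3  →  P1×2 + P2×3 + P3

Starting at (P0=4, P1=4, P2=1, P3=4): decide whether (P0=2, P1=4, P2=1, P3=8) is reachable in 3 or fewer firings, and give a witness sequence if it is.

YES — reachable via ⟨β, β⟩ (2 firings)

step 1: fire β:  (P0=4, P1=4, P2=1, P3=4) → (P0=3, P1=4, P2=1, P3=6)
step 2: fire β:  (P0=3, P1=4, P2=1, P3=6) → (P0=2, P1=4, P2=1, P3=8)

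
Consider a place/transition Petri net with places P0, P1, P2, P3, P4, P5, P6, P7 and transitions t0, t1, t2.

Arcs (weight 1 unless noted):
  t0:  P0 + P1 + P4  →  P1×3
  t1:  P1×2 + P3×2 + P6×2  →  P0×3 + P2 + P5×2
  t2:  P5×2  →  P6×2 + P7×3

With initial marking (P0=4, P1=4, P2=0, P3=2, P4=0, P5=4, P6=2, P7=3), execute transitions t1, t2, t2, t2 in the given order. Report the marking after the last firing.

(P0=7, P1=2, P2=1, P3=0, P4=0, P5=0, P6=6, P7=12)

step 1: fire t1:  (P0=4, P1=4, P2=0, P3=2, P4=0, P5=4, P6=2, P7=3) → (P0=7, P1=2, P2=1, P3=0, P4=0, P5=6, P6=0, P7=3)
step 2: fire t2:  (P0=7, P1=2, P2=1, P3=0, P4=0, P5=6, P6=0, P7=3) → (P0=7, P1=2, P2=1, P3=0, P4=0, P5=4, P6=2, P7=6)
step 3: fire t2:  (P0=7, P1=2, P2=1, P3=0, P4=0, P5=4, P6=2, P7=6) → (P0=7, P1=2, P2=1, P3=0, P4=0, P5=2, P6=4, P7=9)
step 4: fire t2:  (P0=7, P1=2, P2=1, P3=0, P4=0, P5=2, P6=4, P7=9) → (P0=7, P1=2, P2=1, P3=0, P4=0, P5=0, P6=6, P7=12)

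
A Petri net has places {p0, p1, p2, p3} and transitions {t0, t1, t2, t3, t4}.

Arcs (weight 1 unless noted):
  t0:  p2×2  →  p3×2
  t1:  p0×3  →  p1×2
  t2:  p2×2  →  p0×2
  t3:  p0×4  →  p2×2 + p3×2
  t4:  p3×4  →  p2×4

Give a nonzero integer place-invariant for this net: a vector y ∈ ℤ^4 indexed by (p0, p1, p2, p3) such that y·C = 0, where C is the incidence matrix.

y = (p0:2, p1:3, p2:2, p3:2)

Incidence matrix C (rows=places, cols=transitions):
       t0   t1   t2   t3   t4
   p0   0   -3    2   -4    0
   p1   0    2    0    0    0
   p2  -2    0   -2    2    4
   p3   2    0    0    2   -4

Candidate y = [2, 3, 2, 2]; check y·C column-wise:
  col t0: 2·0 + 3·0 + 2·-2 + 2·2 = 0
  col t1: 2·-3 + 3·2 + 2·0 + 2·0 = 0
  col t2: 2·2 + 3·0 + 2·-2 + 2·0 = 0
  col t3: 2·-4 + 3·0 + 2·2 + 2·2 = 0
  col t4: 2·0 + 3·0 + 2·4 + 2·-4 = 0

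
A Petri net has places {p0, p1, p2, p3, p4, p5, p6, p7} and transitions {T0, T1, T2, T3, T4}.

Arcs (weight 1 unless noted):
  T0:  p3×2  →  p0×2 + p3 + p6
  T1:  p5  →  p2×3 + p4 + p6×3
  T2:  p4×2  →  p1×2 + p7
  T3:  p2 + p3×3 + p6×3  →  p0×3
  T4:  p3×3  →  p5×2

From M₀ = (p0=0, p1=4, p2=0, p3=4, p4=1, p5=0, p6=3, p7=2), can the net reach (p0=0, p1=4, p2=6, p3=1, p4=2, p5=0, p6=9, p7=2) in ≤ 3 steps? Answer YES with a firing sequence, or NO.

depth 0: 1 marking
depth 1: 3 markings reached so far
depth 2: 6 markings reached so far
depth 3: 10 markings reached so far
target is not among the 10 markings reachable within 3 steps

NO — not reachable within 3 firings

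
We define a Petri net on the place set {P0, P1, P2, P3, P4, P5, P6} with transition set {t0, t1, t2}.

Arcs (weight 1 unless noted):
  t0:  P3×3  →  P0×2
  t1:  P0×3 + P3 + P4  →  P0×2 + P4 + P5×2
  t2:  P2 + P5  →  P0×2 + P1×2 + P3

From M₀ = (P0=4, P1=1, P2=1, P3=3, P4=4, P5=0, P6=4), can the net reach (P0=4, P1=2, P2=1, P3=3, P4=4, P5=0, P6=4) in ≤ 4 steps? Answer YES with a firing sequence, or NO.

NO — not reachable within 4 firings

depth 0: 1 marking
depth 1: 3 markings reached so far
depth 2: 5 markings reached so far
depth 3: 7 markings reached so far
depth 4: 8 markings reached so far
target is not among the 8 markings reachable within 4 steps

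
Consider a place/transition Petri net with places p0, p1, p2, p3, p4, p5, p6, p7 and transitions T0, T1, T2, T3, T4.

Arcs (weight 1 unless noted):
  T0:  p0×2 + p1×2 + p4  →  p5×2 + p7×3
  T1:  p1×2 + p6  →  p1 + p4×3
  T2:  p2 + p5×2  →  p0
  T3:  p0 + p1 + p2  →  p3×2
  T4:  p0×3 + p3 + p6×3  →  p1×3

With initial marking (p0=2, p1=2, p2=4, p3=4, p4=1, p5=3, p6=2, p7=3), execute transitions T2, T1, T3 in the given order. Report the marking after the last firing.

step 1: fire T2:  (p0=2, p1=2, p2=4, p3=4, p4=1, p5=3, p6=2, p7=3) → (p0=3, p1=2, p2=3, p3=4, p4=1, p5=1, p6=2, p7=3)
step 2: fire T1:  (p0=3, p1=2, p2=3, p3=4, p4=1, p5=1, p6=2, p7=3) → (p0=3, p1=1, p2=3, p3=4, p4=4, p5=1, p6=1, p7=3)
step 3: fire T3:  (p0=3, p1=1, p2=3, p3=4, p4=4, p5=1, p6=1, p7=3) → (p0=2, p1=0, p2=2, p3=6, p4=4, p5=1, p6=1, p7=3)

(p0=2, p1=0, p2=2, p3=6, p4=4, p5=1, p6=1, p7=3)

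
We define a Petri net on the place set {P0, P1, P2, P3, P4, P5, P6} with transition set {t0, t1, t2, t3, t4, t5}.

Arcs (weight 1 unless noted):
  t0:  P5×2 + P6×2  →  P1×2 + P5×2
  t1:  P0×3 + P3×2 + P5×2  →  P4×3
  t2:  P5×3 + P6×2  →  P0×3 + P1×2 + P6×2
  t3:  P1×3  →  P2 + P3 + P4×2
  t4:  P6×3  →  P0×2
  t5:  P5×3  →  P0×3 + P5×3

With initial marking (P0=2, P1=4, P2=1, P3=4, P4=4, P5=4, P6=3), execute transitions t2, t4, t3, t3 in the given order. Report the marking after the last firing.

step 1: fire t2:  (P0=2, P1=4, P2=1, P3=4, P4=4, P5=4, P6=3) → (P0=5, P1=6, P2=1, P3=4, P4=4, P5=1, P6=3)
step 2: fire t4:  (P0=5, P1=6, P2=1, P3=4, P4=4, P5=1, P6=3) → (P0=7, P1=6, P2=1, P3=4, P4=4, P5=1, P6=0)
step 3: fire t3:  (P0=7, P1=6, P2=1, P3=4, P4=4, P5=1, P6=0) → (P0=7, P1=3, P2=2, P3=5, P4=6, P5=1, P6=0)
step 4: fire t3:  (P0=7, P1=3, P2=2, P3=5, P4=6, P5=1, P6=0) → (P0=7, P1=0, P2=3, P3=6, P4=8, P5=1, P6=0)

(P0=7, P1=0, P2=3, P3=6, P4=8, P5=1, P6=0)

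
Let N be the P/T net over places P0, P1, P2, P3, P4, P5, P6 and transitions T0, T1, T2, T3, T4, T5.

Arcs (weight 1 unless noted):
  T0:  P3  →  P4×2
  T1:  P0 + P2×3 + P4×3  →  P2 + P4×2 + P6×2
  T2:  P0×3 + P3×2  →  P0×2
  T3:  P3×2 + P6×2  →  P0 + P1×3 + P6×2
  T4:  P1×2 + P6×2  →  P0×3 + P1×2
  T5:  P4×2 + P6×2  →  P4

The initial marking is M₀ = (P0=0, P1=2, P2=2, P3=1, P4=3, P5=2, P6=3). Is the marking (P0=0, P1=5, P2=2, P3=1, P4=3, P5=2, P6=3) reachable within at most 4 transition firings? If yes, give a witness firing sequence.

NO — not reachable within 4 firings

depth 0: 1 marking
depth 1: 4 markings reached so far
depth 2: 6 markings reached so far
depth 3: 6 markings reached so far
(frontier empty at depth 3; search complete)
target is not among the 6 markings reachable within 4 steps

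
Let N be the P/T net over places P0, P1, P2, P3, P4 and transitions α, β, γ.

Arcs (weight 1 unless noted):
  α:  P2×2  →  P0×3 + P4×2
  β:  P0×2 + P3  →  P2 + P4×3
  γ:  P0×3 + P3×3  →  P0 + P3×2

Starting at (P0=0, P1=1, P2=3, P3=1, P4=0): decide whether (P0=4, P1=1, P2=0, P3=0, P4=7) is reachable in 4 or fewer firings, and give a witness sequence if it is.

YES — reachable via ⟨α, β, α⟩ (3 firings)

step 1: fire α:  (P0=0, P1=1, P2=3, P3=1, P4=0) → (P0=3, P1=1, P2=1, P3=1, P4=2)
step 2: fire β:  (P0=3, P1=1, P2=1, P3=1, P4=2) → (P0=1, P1=1, P2=2, P3=0, P4=5)
step 3: fire α:  (P0=1, P1=1, P2=2, P3=0, P4=5) → (P0=4, P1=1, P2=0, P3=0, P4=7)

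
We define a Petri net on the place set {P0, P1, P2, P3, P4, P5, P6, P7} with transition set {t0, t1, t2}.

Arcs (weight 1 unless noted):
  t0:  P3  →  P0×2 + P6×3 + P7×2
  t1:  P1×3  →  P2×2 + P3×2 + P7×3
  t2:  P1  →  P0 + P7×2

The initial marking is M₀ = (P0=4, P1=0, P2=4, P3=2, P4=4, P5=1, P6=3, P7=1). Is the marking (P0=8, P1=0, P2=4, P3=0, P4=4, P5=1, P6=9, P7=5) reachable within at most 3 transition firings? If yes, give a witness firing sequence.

step 1: fire t0:  (P0=4, P1=0, P2=4, P3=2, P4=4, P5=1, P6=3, P7=1) → (P0=6, P1=0, P2=4, P3=1, P4=4, P5=1, P6=6, P7=3)
step 2: fire t0:  (P0=6, P1=0, P2=4, P3=1, P4=4, P5=1, P6=6, P7=3) → (P0=8, P1=0, P2=4, P3=0, P4=4, P5=1, P6=9, P7=5)

YES — reachable via ⟨t0, t0⟩ (2 firings)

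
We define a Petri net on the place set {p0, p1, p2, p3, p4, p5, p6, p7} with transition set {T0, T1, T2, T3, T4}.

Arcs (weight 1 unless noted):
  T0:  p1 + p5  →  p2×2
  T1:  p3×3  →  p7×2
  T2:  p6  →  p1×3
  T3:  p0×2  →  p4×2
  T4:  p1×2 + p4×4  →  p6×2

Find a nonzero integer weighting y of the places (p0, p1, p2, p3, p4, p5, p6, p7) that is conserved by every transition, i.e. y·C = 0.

y = (p0:0, p1:0, p2:1, p3:0, p4:0, p5:2, p6:0, p7:0)

Incidence matrix C (rows=places, cols=transitions):
       T0   T1   T2   T3   T4
   p0   0    0    0   -2    0
   p1  -1    0    3    0   -2
   p2   2    0    0    0    0
   p3   0   -3    0    0    0
   p4   0    0    0    2   -4
   p5  -1    0    0    0    0
   p6   0    0   -1    0    2
   p7   0    2    0    0    0

Candidate y = [0, 0, 1, 0, 0, 2, 0, 0]; check y·C column-wise:
  col T0: 0·-1 + 1·2 + 2·-1 = 0
  col T1: 1·0 + 0·-3 + 2·0 + 0·2 = 0
  col T2: 0·3 + 1·0 + 2·0 + 0·-1 = 0
  col T3: 0·-2 + 1·0 + 0·2 + 2·0 = 0
  col T4: 0·-2 + 1·0 + 0·-4 + 2·0 + 0·2 = 0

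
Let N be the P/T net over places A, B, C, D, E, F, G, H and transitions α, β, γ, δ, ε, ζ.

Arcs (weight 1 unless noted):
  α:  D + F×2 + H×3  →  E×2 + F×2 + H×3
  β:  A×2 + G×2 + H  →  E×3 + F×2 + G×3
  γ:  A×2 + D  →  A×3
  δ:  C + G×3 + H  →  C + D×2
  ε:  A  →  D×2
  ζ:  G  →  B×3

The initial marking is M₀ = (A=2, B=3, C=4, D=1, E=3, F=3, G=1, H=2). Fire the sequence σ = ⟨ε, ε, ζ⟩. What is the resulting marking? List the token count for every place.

(A=0, B=6, C=4, D=5, E=3, F=3, G=0, H=2)

step 1: fire ε:  (A=2, B=3, C=4, D=1, E=3, F=3, G=1, H=2) → (A=1, B=3, C=4, D=3, E=3, F=3, G=1, H=2)
step 2: fire ε:  (A=1, B=3, C=4, D=3, E=3, F=3, G=1, H=2) → (A=0, B=3, C=4, D=5, E=3, F=3, G=1, H=2)
step 3: fire ζ:  (A=0, B=3, C=4, D=5, E=3, F=3, G=1, H=2) → (A=0, B=6, C=4, D=5, E=3, F=3, G=0, H=2)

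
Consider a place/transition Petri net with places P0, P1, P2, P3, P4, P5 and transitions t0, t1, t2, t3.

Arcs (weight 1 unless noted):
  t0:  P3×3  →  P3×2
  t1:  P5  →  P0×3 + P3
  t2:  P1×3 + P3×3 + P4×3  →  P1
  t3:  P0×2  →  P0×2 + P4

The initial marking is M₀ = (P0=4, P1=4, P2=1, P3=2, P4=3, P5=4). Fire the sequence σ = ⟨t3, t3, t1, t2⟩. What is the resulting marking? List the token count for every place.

(P0=7, P1=2, P2=1, P3=0, P4=2, P5=3)

step 1: fire t3:  (P0=4, P1=4, P2=1, P3=2, P4=3, P5=4) → (P0=4, P1=4, P2=1, P3=2, P4=4, P5=4)
step 2: fire t3:  (P0=4, P1=4, P2=1, P3=2, P4=4, P5=4) → (P0=4, P1=4, P2=1, P3=2, P4=5, P5=4)
step 3: fire t1:  (P0=4, P1=4, P2=1, P3=2, P4=5, P5=4) → (P0=7, P1=4, P2=1, P3=3, P4=5, P5=3)
step 4: fire t2:  (P0=7, P1=4, P2=1, P3=3, P4=5, P5=3) → (P0=7, P1=2, P2=1, P3=0, P4=2, P5=3)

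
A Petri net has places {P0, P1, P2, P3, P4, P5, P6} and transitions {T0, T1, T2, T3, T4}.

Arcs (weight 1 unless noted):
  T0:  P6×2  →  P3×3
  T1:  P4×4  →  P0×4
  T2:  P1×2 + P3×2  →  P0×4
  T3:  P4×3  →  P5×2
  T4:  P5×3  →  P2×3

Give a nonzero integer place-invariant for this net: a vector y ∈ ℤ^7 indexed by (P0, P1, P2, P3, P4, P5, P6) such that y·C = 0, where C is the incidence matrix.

Incidence matrix C (rows=places, cols=transitions):
       T0   T1   T2   T3   T4
   P0   0    4    4    0    0
   P1   0    0   -2    0    0
   P2   0    0    0    0    3
   P3   3    0   -2    0    0
   P4   0   -4    0   -3    0
   P5   0    0    0    2   -3
   P6  -2    0    0    0    0

Candidate y = [2, 4, 3, 0, 2, 3, 0]; check y·C column-wise:
  col T0: 2·0 + 4·0 + 3·0 + 0·3 + 2·0 + 3·0 + 0·-2 = 0
  col T1: 2·4 + 4·0 + 3·0 + 2·-4 + 3·0 = 0
  col T2: 2·4 + 4·-2 + 3·0 + 0·-2 + 2·0 + 3·0 = 0
  col T3: 2·0 + 4·0 + 3·0 + 2·-3 + 3·2 = 0
  col T4: 2·0 + 4·0 + 3·3 + 2·0 + 3·-3 = 0

y = (P0:2, P1:4, P2:3, P3:0, P4:2, P5:3, P6:0)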